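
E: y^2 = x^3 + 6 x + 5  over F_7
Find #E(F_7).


For each x in F_7, count y with y^2 = x^3 + 6 x + 5 mod 7:
  x = 2: RHS = 4, y in [2, 5]  -> 2 point(s)
  x = 3: RHS = 1, y in [1, 6]  -> 2 point(s)
  x = 4: RHS = 2, y in [3, 4]  -> 2 point(s)
Affine points: 6. Add the point at infinity: total = 7.

#E(F_7) = 7


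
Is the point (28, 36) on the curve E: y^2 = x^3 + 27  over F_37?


Check whether y^2 = x^3 + 0 x + 27 (mod 37) for (x, y) = (28, 36).
LHS: y^2 = 36^2 mod 37 = 1
RHS: x^3 + 0 x + 27 = 28^3 + 0*28 + 27 mod 37 = 1
LHS = RHS

Yes, on the curve


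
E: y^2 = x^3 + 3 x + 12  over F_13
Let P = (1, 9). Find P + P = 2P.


Doubling: s = (3 x1^2 + a) / (2 y1)
s = (3*1^2 + 3) / (2*9) mod 13 = 9
x3 = s^2 - 2 x1 mod 13 = 9^2 - 2*1 = 1
y3 = s (x1 - x3) - y1 mod 13 = 9 * (1 - 1) - 9 = 4

2P = (1, 4)


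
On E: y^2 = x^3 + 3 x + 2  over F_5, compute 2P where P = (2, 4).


k = 2 = 10_2 (binary, LSB first: 01)
Double-and-add from P = (2, 4):
  bit 0 = 0: acc unchanged = O
  bit 1 = 1: acc = O + (1, 1) = (1, 1)

2P = (1, 1)


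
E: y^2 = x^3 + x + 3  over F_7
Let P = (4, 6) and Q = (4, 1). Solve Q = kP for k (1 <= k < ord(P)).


Enumerate multiples of P until we hit Q = (4, 1):
  1P = (4, 6)
  2P = (6, 1)
  3P = (5, 0)
  4P = (6, 6)
  5P = (4, 1)
Match found at i = 5.

k = 5


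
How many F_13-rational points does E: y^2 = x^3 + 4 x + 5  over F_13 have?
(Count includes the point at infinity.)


For each x in F_13, count y with y^2 = x^3 + 4 x + 5 mod 13:
  x = 1: RHS = 10, y in [6, 7]  -> 2 point(s)
  x = 7: RHS = 12, y in [5, 8]  -> 2 point(s)
  x = 8: RHS = 3, y in [4, 9]  -> 2 point(s)
  x = 9: RHS = 3, y in [4, 9]  -> 2 point(s)
  x = 12: RHS = 0, y in [0]  -> 1 point(s)
Affine points: 9. Add the point at infinity: total = 10.

#E(F_13) = 10


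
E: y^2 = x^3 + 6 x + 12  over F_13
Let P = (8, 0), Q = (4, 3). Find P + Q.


P != Q, so use the chord formula.
s = (y2 - y1) / (x2 - x1) = (3) / (9) mod 13 = 9
x3 = s^2 - x1 - x2 mod 13 = 9^2 - 8 - 4 = 4
y3 = s (x1 - x3) - y1 mod 13 = 9 * (8 - 4) - 0 = 10

P + Q = (4, 10)


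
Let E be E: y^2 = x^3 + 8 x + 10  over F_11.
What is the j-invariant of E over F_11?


Delta = -16(4 a^3 + 27 b^2) mod 11 = 9
-1728 * (4 a)^3 = -1728 * (4*8)^3 mod 11 = 1
j = 1 * 9^(-1) mod 11 = 5

j = 5 (mod 11)


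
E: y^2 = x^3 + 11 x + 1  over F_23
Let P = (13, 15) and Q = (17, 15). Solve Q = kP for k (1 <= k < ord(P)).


Enumerate multiples of P until we hit Q = (17, 15):
  1P = (13, 15)
  2P = (22, 9)
  3P = (14, 1)
  4P = (8, 7)
  5P = (11, 2)
  6P = (1, 17)
  7P = (2, 10)
  8P = (16, 15)
  9P = (17, 8)
  10P = (9, 1)
  11P = (19, 10)
  12P = (0, 1)
  13P = (0, 22)
  14P = (19, 13)
  15P = (9, 22)
  16P = (17, 15)
Match found at i = 16.

k = 16


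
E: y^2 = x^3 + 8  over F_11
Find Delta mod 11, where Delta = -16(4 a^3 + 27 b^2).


4 a^3 + 27 b^2 = 4*0^3 + 27*8^2 = 0 + 1728 = 1728
Delta = -16 * (1728) = -27648
Delta mod 11 = 6

Delta = 6 (mod 11)


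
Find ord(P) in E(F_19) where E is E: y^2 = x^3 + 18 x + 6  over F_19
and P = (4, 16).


Compute successive multiples of P until we hit O:
  1P = (4, 16)
  2P = (18, 5)
  3P = (14, 0)
  4P = (18, 14)
  5P = (4, 3)
  6P = O

ord(P) = 6


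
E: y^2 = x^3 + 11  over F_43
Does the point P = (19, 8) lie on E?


Check whether y^2 = x^3 + 0 x + 11 (mod 43) for (x, y) = (19, 8).
LHS: y^2 = 8^2 mod 43 = 21
RHS: x^3 + 0 x + 11 = 19^3 + 0*19 + 11 mod 43 = 33
LHS != RHS

No, not on the curve


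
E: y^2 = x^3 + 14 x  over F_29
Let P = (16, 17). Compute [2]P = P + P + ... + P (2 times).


k = 2 = 10_2 (binary, LSB first: 01)
Double-and-add from P = (16, 17):
  bit 0 = 0: acc unchanged = O
  bit 1 = 1: acc = O + (4, 27) = (4, 27)

2P = (4, 27)


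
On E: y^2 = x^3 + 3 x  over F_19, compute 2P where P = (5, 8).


Doubling: s = (3 x1^2 + a) / (2 y1)
s = (3*5^2 + 3) / (2*8) mod 19 = 12
x3 = s^2 - 2 x1 mod 19 = 12^2 - 2*5 = 1
y3 = s (x1 - x3) - y1 mod 19 = 12 * (5 - 1) - 8 = 2

2P = (1, 2)


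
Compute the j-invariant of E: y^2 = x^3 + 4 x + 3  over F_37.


Delta = -16(4 a^3 + 27 b^2) mod 37 = 8
-1728 * (4 a)^3 = -1728 * (4*4)^3 mod 37 = 27
j = 27 * 8^(-1) mod 37 = 8

j = 8 (mod 37)


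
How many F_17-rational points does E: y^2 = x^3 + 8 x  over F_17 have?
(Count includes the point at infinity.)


For each x in F_17, count y with y^2 = x^3 + 8 x + 0 mod 17:
  x = 0: RHS = 0, y in [0]  -> 1 point(s)
  x = 1: RHS = 9, y in [3, 14]  -> 2 point(s)
  x = 3: RHS = 0, y in [0]  -> 1 point(s)
  x = 6: RHS = 9, y in [3, 14]  -> 2 point(s)
  x = 7: RHS = 8, y in [5, 12]  -> 2 point(s)
  x = 8: RHS = 15, y in [7, 10]  -> 2 point(s)
  x = 9: RHS = 2, y in [6, 11]  -> 2 point(s)
  x = 10: RHS = 9, y in [3, 14]  -> 2 point(s)
  x = 11: RHS = 8, y in [5, 12]  -> 2 point(s)
  x = 14: RHS = 0, y in [0]  -> 1 point(s)
  x = 16: RHS = 8, y in [5, 12]  -> 2 point(s)
Affine points: 19. Add the point at infinity: total = 20.

#E(F_17) = 20


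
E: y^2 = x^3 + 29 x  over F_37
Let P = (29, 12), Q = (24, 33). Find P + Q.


P != Q, so use the chord formula.
s = (y2 - y1) / (x2 - x1) = (21) / (32) mod 37 = 18
x3 = s^2 - x1 - x2 mod 37 = 18^2 - 29 - 24 = 12
y3 = s (x1 - x3) - y1 mod 37 = 18 * (29 - 12) - 12 = 35

P + Q = (12, 35)


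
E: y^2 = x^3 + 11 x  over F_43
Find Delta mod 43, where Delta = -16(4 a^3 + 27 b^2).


4 a^3 + 27 b^2 = 4*11^3 + 27*0^2 = 5324 + 0 = 5324
Delta = -16 * (5324) = -85184
Delta mod 43 = 42

Delta = 42 (mod 43)


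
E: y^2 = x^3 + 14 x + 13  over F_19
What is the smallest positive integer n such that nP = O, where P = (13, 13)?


Compute successive multiples of P until we hit O:
  1P = (13, 13)
  2P = (4, 0)
  3P = (13, 6)
  4P = O

ord(P) = 4


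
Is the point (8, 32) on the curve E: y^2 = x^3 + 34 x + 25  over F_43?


Check whether y^2 = x^3 + 34 x + 25 (mod 43) for (x, y) = (8, 32).
LHS: y^2 = 32^2 mod 43 = 35
RHS: x^3 + 34 x + 25 = 8^3 + 34*8 + 25 mod 43 = 35
LHS = RHS

Yes, on the curve


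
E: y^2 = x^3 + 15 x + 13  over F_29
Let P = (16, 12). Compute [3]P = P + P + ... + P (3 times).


k = 3 = 11_2 (binary, LSB first: 11)
Double-and-add from P = (16, 12):
  bit 0 = 1: acc = O + (16, 12) = (16, 12)
  bit 1 = 1: acc = (16, 12) + (26, 17) = (9, 6)

3P = (9, 6)


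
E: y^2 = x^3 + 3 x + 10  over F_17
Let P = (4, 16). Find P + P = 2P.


Doubling: s = (3 x1^2 + a) / (2 y1)
s = (3*4^2 + 3) / (2*16) mod 17 = 0
x3 = s^2 - 2 x1 mod 17 = 0^2 - 2*4 = 9
y3 = s (x1 - x3) - y1 mod 17 = 0 * (4 - 9) - 16 = 1

2P = (9, 1)


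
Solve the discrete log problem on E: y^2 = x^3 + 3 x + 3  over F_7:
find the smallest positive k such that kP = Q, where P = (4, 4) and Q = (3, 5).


Enumerate multiples of P until we hit Q = (3, 5):
  1P = (4, 4)
  2P = (3, 5)
Match found at i = 2.

k = 2


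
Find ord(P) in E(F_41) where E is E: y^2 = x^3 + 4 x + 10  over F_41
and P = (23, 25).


Compute successive multiples of P until we hit O:
  1P = (23, 25)
  2P = (13, 39)
  3P = (25, 27)
  4P = (35, 4)
  5P = (4, 34)
  6P = (9, 18)
  7P = (40, 28)
  8P = (3, 34)
  ... (continuing to 51P)
  51P = O

ord(P) = 51


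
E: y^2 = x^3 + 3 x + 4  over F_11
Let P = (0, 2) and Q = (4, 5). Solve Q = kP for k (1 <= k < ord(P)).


Enumerate multiples of P until we hit Q = (4, 5):
  1P = (0, 2)
  2P = (4, 6)
  3P = (8, 1)
  4P = (8, 10)
  5P = (4, 5)
Match found at i = 5.

k = 5


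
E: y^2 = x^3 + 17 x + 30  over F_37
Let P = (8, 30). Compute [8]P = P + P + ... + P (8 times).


k = 8 = 1000_2 (binary, LSB first: 0001)
Double-and-add from P = (8, 30):
  bit 0 = 0: acc unchanged = O
  bit 1 = 0: acc unchanged = O
  bit 2 = 0: acc unchanged = O
  bit 3 = 1: acc = O + (34, 10) = (34, 10)

8P = (34, 10)


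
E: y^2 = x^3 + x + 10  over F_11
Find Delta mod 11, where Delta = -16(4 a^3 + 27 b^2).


4 a^3 + 27 b^2 = 4*1^3 + 27*10^2 = 4 + 2700 = 2704
Delta = -16 * (2704) = -43264
Delta mod 11 = 10

Delta = 10 (mod 11)


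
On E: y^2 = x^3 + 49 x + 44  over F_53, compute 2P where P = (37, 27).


Doubling: s = (3 x1^2 + a) / (2 y1)
s = (3*37^2 + 49) / (2*27) mod 53 = 22
x3 = s^2 - 2 x1 mod 53 = 22^2 - 2*37 = 39
y3 = s (x1 - x3) - y1 mod 53 = 22 * (37 - 39) - 27 = 35

2P = (39, 35)


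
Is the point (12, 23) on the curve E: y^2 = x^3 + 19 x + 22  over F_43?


Check whether y^2 = x^3 + 19 x + 22 (mod 43) for (x, y) = (12, 23).
LHS: y^2 = 23^2 mod 43 = 13
RHS: x^3 + 19 x + 22 = 12^3 + 19*12 + 22 mod 43 = 0
LHS != RHS

No, not on the curve


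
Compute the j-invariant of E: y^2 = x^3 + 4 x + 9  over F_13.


Delta = -16(4 a^3 + 27 b^2) mod 13 = 3
-1728 * (4 a)^3 = -1728 * (4*4)^3 mod 13 = 1
j = 1 * 3^(-1) mod 13 = 9

j = 9 (mod 13)


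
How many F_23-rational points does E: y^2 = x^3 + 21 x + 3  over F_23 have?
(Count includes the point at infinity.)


For each x in F_23, count y with y^2 = x^3 + 21 x + 3 mod 23:
  x = 0: RHS = 3, y in [7, 16]  -> 2 point(s)
  x = 1: RHS = 2, y in [5, 18]  -> 2 point(s)
  x = 3: RHS = 1, y in [1, 22]  -> 2 point(s)
  x = 4: RHS = 13, y in [6, 17]  -> 2 point(s)
  x = 5: RHS = 3, y in [7, 16]  -> 2 point(s)
  x = 6: RHS = 0, y in [0]  -> 1 point(s)
  x = 8: RHS = 16, y in [4, 19]  -> 2 point(s)
  x = 9: RHS = 1, y in [1, 22]  -> 2 point(s)
  x = 11: RHS = 1, y in [1, 22]  -> 2 point(s)
  x = 13: RHS = 12, y in [9, 14]  -> 2 point(s)
  x = 15: RHS = 13, y in [6, 17]  -> 2 point(s)
  x = 17: RHS = 6, y in [11, 12]  -> 2 point(s)
  x = 18: RHS = 3, y in [7, 16]  -> 2 point(s)
  x = 19: RHS = 16, y in [4, 19]  -> 2 point(s)
  x = 22: RHS = 4, y in [2, 21]  -> 2 point(s)
Affine points: 29. Add the point at infinity: total = 30.

#E(F_23) = 30


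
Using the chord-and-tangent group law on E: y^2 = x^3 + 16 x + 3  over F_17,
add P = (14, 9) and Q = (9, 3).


P != Q, so use the chord formula.
s = (y2 - y1) / (x2 - x1) = (11) / (12) mod 17 = 8
x3 = s^2 - x1 - x2 mod 17 = 8^2 - 14 - 9 = 7
y3 = s (x1 - x3) - y1 mod 17 = 8 * (14 - 7) - 9 = 13

P + Q = (7, 13)


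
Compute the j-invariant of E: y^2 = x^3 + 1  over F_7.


Delta = -16(4 a^3 + 27 b^2) mod 7 = 2
-1728 * (4 a)^3 = -1728 * (4*0)^3 mod 7 = 0
j = 0 * 2^(-1) mod 7 = 0

j = 0 (mod 7)


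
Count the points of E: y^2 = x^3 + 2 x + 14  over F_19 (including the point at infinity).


For each x in F_19, count y with y^2 = x^3 + 2 x + 14 mod 19:
  x = 1: RHS = 17, y in [6, 13]  -> 2 point(s)
  x = 2: RHS = 7, y in [8, 11]  -> 2 point(s)
  x = 3: RHS = 9, y in [3, 16]  -> 2 point(s)
  x = 5: RHS = 16, y in [4, 15]  -> 2 point(s)
  x = 9: RHS = 1, y in [1, 18]  -> 2 point(s)
  x = 16: RHS = 0, y in [0]  -> 1 point(s)
  x = 18: RHS = 11, y in [7, 12]  -> 2 point(s)
Affine points: 13. Add the point at infinity: total = 14.

#E(F_19) = 14


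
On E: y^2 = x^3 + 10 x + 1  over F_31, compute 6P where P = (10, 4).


k = 6 = 110_2 (binary, LSB first: 011)
Double-and-add from P = (10, 4):
  bit 0 = 0: acc unchanged = O
  bit 1 = 1: acc = O + (11, 27) = (11, 27)
  bit 2 = 1: acc = (11, 27) + (25, 29) = (14, 8)

6P = (14, 8)


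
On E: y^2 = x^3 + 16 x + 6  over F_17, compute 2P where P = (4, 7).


Doubling: s = (3 x1^2 + a) / (2 y1)
s = (3*4^2 + 16) / (2*7) mod 17 = 7
x3 = s^2 - 2 x1 mod 17 = 7^2 - 2*4 = 7
y3 = s (x1 - x3) - y1 mod 17 = 7 * (4 - 7) - 7 = 6

2P = (7, 6)


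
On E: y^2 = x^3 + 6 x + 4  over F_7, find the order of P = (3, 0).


Compute successive multiples of P until we hit O:
  1P = (3, 0)
  2P = O

ord(P) = 2


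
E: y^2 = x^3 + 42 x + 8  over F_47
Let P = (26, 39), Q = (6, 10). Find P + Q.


P != Q, so use the chord formula.
s = (y2 - y1) / (x2 - x1) = (18) / (27) mod 47 = 32
x3 = s^2 - x1 - x2 mod 47 = 32^2 - 26 - 6 = 5
y3 = s (x1 - x3) - y1 mod 47 = 32 * (26 - 5) - 39 = 22

P + Q = (5, 22)


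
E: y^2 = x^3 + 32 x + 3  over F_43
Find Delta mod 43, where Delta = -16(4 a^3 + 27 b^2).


4 a^3 + 27 b^2 = 4*32^3 + 27*3^2 = 131072 + 243 = 131315
Delta = -16 * (131315) = -2101040
Delta mod 43 = 26

Delta = 26 (mod 43)


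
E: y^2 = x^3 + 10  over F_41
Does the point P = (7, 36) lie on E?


Check whether y^2 = x^3 + 0 x + 10 (mod 41) for (x, y) = (7, 36).
LHS: y^2 = 36^2 mod 41 = 25
RHS: x^3 + 0 x + 10 = 7^3 + 0*7 + 10 mod 41 = 25
LHS = RHS

Yes, on the curve


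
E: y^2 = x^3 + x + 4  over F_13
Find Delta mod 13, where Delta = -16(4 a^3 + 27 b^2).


4 a^3 + 27 b^2 = 4*1^3 + 27*4^2 = 4 + 432 = 436
Delta = -16 * (436) = -6976
Delta mod 13 = 5

Delta = 5 (mod 13)


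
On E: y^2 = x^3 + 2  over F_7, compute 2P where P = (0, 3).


Doubling: s = (3 x1^2 + a) / (2 y1)
s = (3*0^2 + 0) / (2*3) mod 7 = 0
x3 = s^2 - 2 x1 mod 7 = 0^2 - 2*0 = 0
y3 = s (x1 - x3) - y1 mod 7 = 0 * (0 - 0) - 3 = 4

2P = (0, 4)


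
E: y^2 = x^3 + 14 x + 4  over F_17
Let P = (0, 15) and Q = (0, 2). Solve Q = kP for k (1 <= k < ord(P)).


Enumerate multiples of P until we hit Q = (0, 2):
  1P = (0, 15)
  2P = (8, 13)
  3P = (8, 4)
  4P = (0, 2)
Match found at i = 4.

k = 4


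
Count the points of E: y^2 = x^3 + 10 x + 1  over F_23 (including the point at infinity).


For each x in F_23, count y with y^2 = x^3 + 10 x + 1 mod 23:
  x = 0: RHS = 1, y in [1, 22]  -> 2 point(s)
  x = 1: RHS = 12, y in [9, 14]  -> 2 point(s)
  x = 2: RHS = 6, y in [11, 12]  -> 2 point(s)
  x = 3: RHS = 12, y in [9, 14]  -> 2 point(s)
  x = 4: RHS = 13, y in [6, 17]  -> 2 point(s)
  x = 6: RHS = 1, y in [1, 22]  -> 2 point(s)
  x = 7: RHS = 0, y in [0]  -> 1 point(s)
  x = 8: RHS = 18, y in [8, 15]  -> 2 point(s)
  x = 11: RHS = 16, y in [4, 19]  -> 2 point(s)
  x = 12: RHS = 9, y in [3, 20]  -> 2 point(s)
  x = 16: RHS = 2, y in [5, 18]  -> 2 point(s)
  x = 17: RHS = 1, y in [1, 22]  -> 2 point(s)
  x = 19: RHS = 12, y in [9, 14]  -> 2 point(s)
  x = 20: RHS = 13, y in [6, 17]  -> 2 point(s)
  x = 22: RHS = 13, y in [6, 17]  -> 2 point(s)
Affine points: 29. Add the point at infinity: total = 30.

#E(F_23) = 30


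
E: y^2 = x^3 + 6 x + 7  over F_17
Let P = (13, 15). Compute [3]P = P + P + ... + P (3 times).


k = 3 = 11_2 (binary, LSB first: 11)
Double-and-add from P = (13, 15):
  bit 0 = 1: acc = O + (13, 15) = (13, 15)
  bit 1 = 1: acc = (13, 15) + (16, 0) = (13, 2)

3P = (13, 2)


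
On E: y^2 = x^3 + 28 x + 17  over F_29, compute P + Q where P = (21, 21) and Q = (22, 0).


P != Q, so use the chord formula.
s = (y2 - y1) / (x2 - x1) = (8) / (1) mod 29 = 8
x3 = s^2 - x1 - x2 mod 29 = 8^2 - 21 - 22 = 21
y3 = s (x1 - x3) - y1 mod 29 = 8 * (21 - 21) - 21 = 8

P + Q = (21, 8)


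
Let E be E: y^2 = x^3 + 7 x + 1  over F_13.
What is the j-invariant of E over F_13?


Delta = -16(4 a^3 + 27 b^2) mod 13 = 2
-1728 * (4 a)^3 = -1728 * (4*7)^3 mod 13 = 8
j = 8 * 2^(-1) mod 13 = 4

j = 4 (mod 13)


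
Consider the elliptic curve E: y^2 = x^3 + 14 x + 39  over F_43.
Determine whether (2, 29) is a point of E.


Check whether y^2 = x^3 + 14 x + 39 (mod 43) for (x, y) = (2, 29).
LHS: y^2 = 29^2 mod 43 = 24
RHS: x^3 + 14 x + 39 = 2^3 + 14*2 + 39 mod 43 = 32
LHS != RHS

No, not on the curve


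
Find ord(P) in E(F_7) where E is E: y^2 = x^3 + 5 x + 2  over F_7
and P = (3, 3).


Compute successive multiples of P until we hit O:
  1P = (3, 3)
  2P = (3, 4)
  3P = O

ord(P) = 3


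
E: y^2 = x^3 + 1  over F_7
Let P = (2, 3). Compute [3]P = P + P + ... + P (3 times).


k = 3 = 11_2 (binary, LSB first: 11)
Double-and-add from P = (2, 3):
  bit 0 = 1: acc = O + (2, 3) = (2, 3)
  bit 1 = 1: acc = (2, 3) + (0, 1) = (6, 0)

3P = (6, 0)


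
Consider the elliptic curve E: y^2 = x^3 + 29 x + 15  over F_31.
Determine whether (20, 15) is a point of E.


Check whether y^2 = x^3 + 29 x + 15 (mod 31) for (x, y) = (20, 15).
LHS: y^2 = 15^2 mod 31 = 8
RHS: x^3 + 29 x + 15 = 20^3 + 29*20 + 15 mod 31 = 8
LHS = RHS

Yes, on the curve


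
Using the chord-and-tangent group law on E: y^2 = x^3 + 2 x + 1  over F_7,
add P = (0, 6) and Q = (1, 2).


P != Q, so use the chord formula.
s = (y2 - y1) / (x2 - x1) = (3) / (1) mod 7 = 3
x3 = s^2 - x1 - x2 mod 7 = 3^2 - 0 - 1 = 1
y3 = s (x1 - x3) - y1 mod 7 = 3 * (0 - 1) - 6 = 5

P + Q = (1, 5)


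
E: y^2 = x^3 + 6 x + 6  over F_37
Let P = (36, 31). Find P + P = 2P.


Doubling: s = (3 x1^2 + a) / (2 y1)
s = (3*36^2 + 6) / (2*31) mod 37 = 27
x3 = s^2 - 2 x1 mod 37 = 27^2 - 2*36 = 28
y3 = s (x1 - x3) - y1 mod 37 = 27 * (36 - 28) - 31 = 0

2P = (28, 0)


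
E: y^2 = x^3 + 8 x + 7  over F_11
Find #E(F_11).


For each x in F_11, count y with y^2 = x^3 + 8 x + 7 mod 11:
  x = 1: RHS = 5, y in [4, 7]  -> 2 point(s)
  x = 2: RHS = 9, y in [3, 8]  -> 2 point(s)
  x = 3: RHS = 3, y in [5, 6]  -> 2 point(s)
  x = 4: RHS = 4, y in [2, 9]  -> 2 point(s)
  x = 8: RHS = 0, y in [0]  -> 1 point(s)
  x = 9: RHS = 5, y in [4, 7]  -> 2 point(s)
  x = 10: RHS = 9, y in [3, 8]  -> 2 point(s)
Affine points: 13. Add the point at infinity: total = 14.

#E(F_11) = 14


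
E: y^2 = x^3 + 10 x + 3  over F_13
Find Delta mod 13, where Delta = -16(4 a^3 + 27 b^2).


4 a^3 + 27 b^2 = 4*10^3 + 27*3^2 = 4000 + 243 = 4243
Delta = -16 * (4243) = -67888
Delta mod 13 = 11

Delta = 11 (mod 13)


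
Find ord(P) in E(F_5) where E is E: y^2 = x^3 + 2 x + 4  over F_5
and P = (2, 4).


Compute successive multiples of P until we hit O:
  1P = (2, 4)
  2P = (0, 2)
  3P = (4, 4)
  4P = (4, 1)
  5P = (0, 3)
  6P = (2, 1)
  7P = O

ord(P) = 7


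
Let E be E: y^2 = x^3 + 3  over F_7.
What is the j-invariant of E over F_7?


Delta = -16(4 a^3 + 27 b^2) mod 7 = 4
-1728 * (4 a)^3 = -1728 * (4*0)^3 mod 7 = 0
j = 0 * 4^(-1) mod 7 = 0

j = 0 (mod 7)


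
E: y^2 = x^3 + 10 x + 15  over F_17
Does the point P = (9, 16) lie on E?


Check whether y^2 = x^3 + 10 x + 15 (mod 17) for (x, y) = (9, 16).
LHS: y^2 = 16^2 mod 17 = 1
RHS: x^3 + 10 x + 15 = 9^3 + 10*9 + 15 mod 17 = 1
LHS = RHS

Yes, on the curve


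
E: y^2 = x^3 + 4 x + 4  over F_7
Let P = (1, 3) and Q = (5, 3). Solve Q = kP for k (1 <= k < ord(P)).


Enumerate multiples of P until we hit Q = (5, 3):
  1P = (1, 3)
  2P = (5, 4)
  3P = (5, 3)
Match found at i = 3.

k = 3


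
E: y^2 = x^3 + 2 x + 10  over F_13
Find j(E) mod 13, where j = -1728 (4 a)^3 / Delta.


Delta = -16(4 a^3 + 27 b^2) mod 13 = 7
-1728 * (4 a)^3 = -1728 * (4*2)^3 mod 13 = 5
j = 5 * 7^(-1) mod 13 = 10

j = 10 (mod 13)


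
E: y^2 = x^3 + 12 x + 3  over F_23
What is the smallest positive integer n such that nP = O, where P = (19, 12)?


Compute successive multiples of P until we hit O:
  1P = (19, 12)
  2P = (20, 20)
  3P = (2, 9)
  4P = (8, 17)
  5P = (4, 0)
  6P = (8, 6)
  7P = (2, 14)
  8P = (20, 3)
  ... (continuing to 10P)
  10P = O

ord(P) = 10


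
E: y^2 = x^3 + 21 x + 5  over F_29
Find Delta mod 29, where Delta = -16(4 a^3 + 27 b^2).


4 a^3 + 27 b^2 = 4*21^3 + 27*5^2 = 37044 + 675 = 37719
Delta = -16 * (37719) = -603504
Delta mod 29 = 15

Delta = 15 (mod 29)


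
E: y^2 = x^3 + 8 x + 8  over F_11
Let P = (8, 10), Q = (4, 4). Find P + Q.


P != Q, so use the chord formula.
s = (y2 - y1) / (x2 - x1) = (5) / (7) mod 11 = 7
x3 = s^2 - x1 - x2 mod 11 = 7^2 - 8 - 4 = 4
y3 = s (x1 - x3) - y1 mod 11 = 7 * (8 - 4) - 10 = 7

P + Q = (4, 7)


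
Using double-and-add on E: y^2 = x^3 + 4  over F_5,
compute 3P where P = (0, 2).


k = 3 = 11_2 (binary, LSB first: 11)
Double-and-add from P = (0, 2):
  bit 0 = 1: acc = O + (0, 2) = (0, 2)
  bit 1 = 1: acc = (0, 2) + (0, 3) = O

3P = O


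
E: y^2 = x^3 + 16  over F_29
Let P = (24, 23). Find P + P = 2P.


Doubling: s = (3 x1^2 + a) / (2 y1)
s = (3*24^2 + 0) / (2*23) mod 29 = 1
x3 = s^2 - 2 x1 mod 29 = 1^2 - 2*24 = 11
y3 = s (x1 - x3) - y1 mod 29 = 1 * (24 - 11) - 23 = 19

2P = (11, 19)


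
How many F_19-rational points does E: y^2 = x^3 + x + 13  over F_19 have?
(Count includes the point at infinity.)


For each x in F_19, count y with y^2 = x^3 + 1 x + 13 mod 19:
  x = 2: RHS = 4, y in [2, 17]  -> 2 point(s)
  x = 3: RHS = 5, y in [9, 10]  -> 2 point(s)
  x = 4: RHS = 5, y in [9, 10]  -> 2 point(s)
  x = 6: RHS = 7, y in [8, 11]  -> 2 point(s)
  x = 8: RHS = 1, y in [1, 18]  -> 2 point(s)
  x = 10: RHS = 16, y in [4, 15]  -> 2 point(s)
  x = 11: RHS = 6, y in [5, 14]  -> 2 point(s)
  x = 12: RHS = 5, y in [9, 10]  -> 2 point(s)
  x = 13: RHS = 0, y in [0]  -> 1 point(s)
  x = 14: RHS = 16, y in [4, 15]  -> 2 point(s)
  x = 18: RHS = 11, y in [7, 12]  -> 2 point(s)
Affine points: 21. Add the point at infinity: total = 22.

#E(F_19) = 22


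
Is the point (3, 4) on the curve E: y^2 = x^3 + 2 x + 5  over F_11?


Check whether y^2 = x^3 + 2 x + 5 (mod 11) for (x, y) = (3, 4).
LHS: y^2 = 4^2 mod 11 = 5
RHS: x^3 + 2 x + 5 = 3^3 + 2*3 + 5 mod 11 = 5
LHS = RHS

Yes, on the curve


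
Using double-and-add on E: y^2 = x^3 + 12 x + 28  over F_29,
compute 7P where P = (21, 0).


k = 7 = 111_2 (binary, LSB first: 111)
Double-and-add from P = (21, 0):
  bit 0 = 1: acc = O + (21, 0) = (21, 0)
  bit 1 = 1: acc = (21, 0) + O = (21, 0)
  bit 2 = 1: acc = (21, 0) + O = (21, 0)

7P = (21, 0)


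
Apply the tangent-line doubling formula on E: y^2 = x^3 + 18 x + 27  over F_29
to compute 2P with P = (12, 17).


Doubling: s = (3 x1^2 + a) / (2 y1)
s = (3*12^2 + 18) / (2*17) mod 29 = 3
x3 = s^2 - 2 x1 mod 29 = 3^2 - 2*12 = 14
y3 = s (x1 - x3) - y1 mod 29 = 3 * (12 - 14) - 17 = 6

2P = (14, 6)


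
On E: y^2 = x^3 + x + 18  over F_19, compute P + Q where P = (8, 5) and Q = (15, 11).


P != Q, so use the chord formula.
s = (y2 - y1) / (x2 - x1) = (6) / (7) mod 19 = 9
x3 = s^2 - x1 - x2 mod 19 = 9^2 - 8 - 15 = 1
y3 = s (x1 - x3) - y1 mod 19 = 9 * (8 - 1) - 5 = 1

P + Q = (1, 1)


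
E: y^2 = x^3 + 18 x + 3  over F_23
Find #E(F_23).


For each x in F_23, count y with y^2 = x^3 + 18 x + 3 mod 23:
  x = 0: RHS = 3, y in [7, 16]  -> 2 point(s)
  x = 2: RHS = 1, y in [1, 22]  -> 2 point(s)
  x = 4: RHS = 1, y in [1, 22]  -> 2 point(s)
  x = 7: RHS = 12, y in [9, 14]  -> 2 point(s)
  x = 14: RHS = 9, y in [3, 20]  -> 2 point(s)
  x = 17: RHS = 1, y in [1, 22]  -> 2 point(s)
  x = 18: RHS = 18, y in [8, 15]  -> 2 point(s)
Affine points: 14. Add the point at infinity: total = 15.

#E(F_23) = 15


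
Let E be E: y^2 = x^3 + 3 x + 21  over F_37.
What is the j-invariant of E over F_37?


Delta = -16(4 a^3 + 27 b^2) mod 37 = 12
-1728 * (4 a)^3 = -1728 * (4*3)^3 mod 37 = 27
j = 27 * 12^(-1) mod 37 = 30

j = 30 (mod 37)


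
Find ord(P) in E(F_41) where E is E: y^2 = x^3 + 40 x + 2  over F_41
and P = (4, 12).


Compute successive multiples of P until we hit O:
  1P = (4, 12)
  2P = (10, 7)
  3P = (22, 3)
  4P = (5, 9)
  5P = (0, 17)
  6P = (36, 28)
  7P = (32, 15)
  8P = (15, 0)
  ... (continuing to 16P)
  16P = O

ord(P) = 16


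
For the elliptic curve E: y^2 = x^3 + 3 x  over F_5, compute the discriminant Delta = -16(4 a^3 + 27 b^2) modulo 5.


4 a^3 + 27 b^2 = 4*3^3 + 27*0^2 = 108 + 0 = 108
Delta = -16 * (108) = -1728
Delta mod 5 = 2

Delta = 2 (mod 5)


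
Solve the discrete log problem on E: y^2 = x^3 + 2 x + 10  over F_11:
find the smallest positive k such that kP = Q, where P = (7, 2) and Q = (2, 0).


Enumerate multiples of P until we hit Q = (2, 0):
  1P = (7, 2)
  2P = (2, 0)
Match found at i = 2.

k = 2


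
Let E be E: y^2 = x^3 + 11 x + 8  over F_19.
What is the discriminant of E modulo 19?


4 a^3 + 27 b^2 = 4*11^3 + 27*8^2 = 5324 + 1728 = 7052
Delta = -16 * (7052) = -112832
Delta mod 19 = 9

Delta = 9 (mod 19)


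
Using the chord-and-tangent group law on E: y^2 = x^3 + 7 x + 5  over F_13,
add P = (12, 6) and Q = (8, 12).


P != Q, so use the chord formula.
s = (y2 - y1) / (x2 - x1) = (6) / (9) mod 13 = 5
x3 = s^2 - x1 - x2 mod 13 = 5^2 - 12 - 8 = 5
y3 = s (x1 - x3) - y1 mod 13 = 5 * (12 - 5) - 6 = 3

P + Q = (5, 3)


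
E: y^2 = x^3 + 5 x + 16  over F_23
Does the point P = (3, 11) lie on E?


Check whether y^2 = x^3 + 5 x + 16 (mod 23) for (x, y) = (3, 11).
LHS: y^2 = 11^2 mod 23 = 6
RHS: x^3 + 5 x + 16 = 3^3 + 5*3 + 16 mod 23 = 12
LHS != RHS

No, not on the curve


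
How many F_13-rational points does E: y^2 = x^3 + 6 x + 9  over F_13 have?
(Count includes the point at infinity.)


For each x in F_13, count y with y^2 = x^3 + 6 x + 9 mod 13:
  x = 0: RHS = 9, y in [3, 10]  -> 2 point(s)
  x = 1: RHS = 3, y in [4, 9]  -> 2 point(s)
  x = 2: RHS = 3, y in [4, 9]  -> 2 point(s)
  x = 6: RHS = 1, y in [1, 12]  -> 2 point(s)
  x = 7: RHS = 4, y in [2, 11]  -> 2 point(s)
  x = 8: RHS = 10, y in [6, 7]  -> 2 point(s)
  x = 9: RHS = 12, y in [5, 8]  -> 2 point(s)
  x = 10: RHS = 3, y in [4, 9]  -> 2 point(s)
Affine points: 16. Add the point at infinity: total = 17.

#E(F_13) = 17


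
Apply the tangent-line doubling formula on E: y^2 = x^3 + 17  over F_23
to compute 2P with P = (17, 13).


Doubling: s = (3 x1^2 + a) / (2 y1)
s = (3*17^2 + 0) / (2*13) mod 23 = 13
x3 = s^2 - 2 x1 mod 23 = 13^2 - 2*17 = 20
y3 = s (x1 - x3) - y1 mod 23 = 13 * (17 - 20) - 13 = 17

2P = (20, 17)


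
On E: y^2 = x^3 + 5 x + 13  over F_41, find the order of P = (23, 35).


Compute successive multiples of P until we hit O:
  1P = (23, 35)
  2P = (11, 13)
  3P = (32, 10)
  4P = (17, 3)
  5P = (34, 2)
  6P = (34, 39)
  7P = (17, 38)
  8P = (32, 31)
  ... (continuing to 11P)
  11P = O

ord(P) = 11


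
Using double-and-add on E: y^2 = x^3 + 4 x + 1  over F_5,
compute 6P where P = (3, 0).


k = 6 = 110_2 (binary, LSB first: 011)
Double-and-add from P = (3, 0):
  bit 0 = 0: acc unchanged = O
  bit 1 = 1: acc = O + O = O
  bit 2 = 1: acc = O + O = O

6P = O


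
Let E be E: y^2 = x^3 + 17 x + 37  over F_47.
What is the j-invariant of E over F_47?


Delta = -16(4 a^3 + 27 b^2) mod 47 = 38
-1728 * (4 a)^3 = -1728 * (4*17)^3 mod 47 = 22
j = 22 * 38^(-1) mod 47 = 8

j = 8 (mod 47)


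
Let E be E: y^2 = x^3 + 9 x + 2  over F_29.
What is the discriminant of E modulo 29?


4 a^3 + 27 b^2 = 4*9^3 + 27*2^2 = 2916 + 108 = 3024
Delta = -16 * (3024) = -48384
Delta mod 29 = 17

Delta = 17 (mod 29)


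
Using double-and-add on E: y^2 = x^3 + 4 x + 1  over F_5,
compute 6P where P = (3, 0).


k = 6 = 110_2 (binary, LSB first: 011)
Double-and-add from P = (3, 0):
  bit 0 = 0: acc unchanged = O
  bit 1 = 1: acc = O + O = O
  bit 2 = 1: acc = O + O = O

6P = O


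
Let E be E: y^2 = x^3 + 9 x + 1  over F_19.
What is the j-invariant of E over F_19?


Delta = -16(4 a^3 + 27 b^2) mod 19 = 13
-1728 * (4 a)^3 = -1728 * (4*9)^3 mod 19 = 11
j = 11 * 13^(-1) mod 19 = 14

j = 14 (mod 19)


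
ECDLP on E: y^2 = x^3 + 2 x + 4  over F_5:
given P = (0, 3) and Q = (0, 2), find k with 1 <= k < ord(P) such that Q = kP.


Enumerate multiples of P until we hit Q = (0, 2):
  1P = (0, 3)
  2P = (4, 4)
  3P = (2, 4)
  4P = (2, 1)
  5P = (4, 1)
  6P = (0, 2)
Match found at i = 6.

k = 6


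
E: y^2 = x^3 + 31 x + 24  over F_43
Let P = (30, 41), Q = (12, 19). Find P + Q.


P != Q, so use the chord formula.
s = (y2 - y1) / (x2 - x1) = (21) / (25) mod 43 = 6
x3 = s^2 - x1 - x2 mod 43 = 6^2 - 30 - 12 = 37
y3 = s (x1 - x3) - y1 mod 43 = 6 * (30 - 37) - 41 = 3

P + Q = (37, 3)


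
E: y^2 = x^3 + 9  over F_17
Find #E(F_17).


For each x in F_17, count y with y^2 = x^3 + 0 x + 9 mod 17:
  x = 0: RHS = 9, y in [3, 14]  -> 2 point(s)
  x = 2: RHS = 0, y in [0]  -> 1 point(s)
  x = 3: RHS = 2, y in [6, 11]  -> 2 point(s)
  x = 5: RHS = 15, y in [7, 10]  -> 2 point(s)
  x = 6: RHS = 4, y in [2, 15]  -> 2 point(s)
  x = 13: RHS = 13, y in [8, 9]  -> 2 point(s)
  x = 14: RHS = 16, y in [4, 13]  -> 2 point(s)
  x = 15: RHS = 1, y in [1, 16]  -> 2 point(s)
  x = 16: RHS = 8, y in [5, 12]  -> 2 point(s)
Affine points: 17. Add the point at infinity: total = 18.

#E(F_17) = 18


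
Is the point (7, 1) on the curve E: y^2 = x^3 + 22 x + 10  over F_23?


Check whether y^2 = x^3 + 22 x + 10 (mod 23) for (x, y) = (7, 1).
LHS: y^2 = 1^2 mod 23 = 1
RHS: x^3 + 22 x + 10 = 7^3 + 22*7 + 10 mod 23 = 1
LHS = RHS

Yes, on the curve


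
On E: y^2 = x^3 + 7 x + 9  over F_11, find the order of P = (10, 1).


Compute successive multiples of P until we hit O:
  1P = (10, 1)
  2P = (5, 2)
  3P = (0, 8)
  4P = (6, 5)
  5P = (7, 7)
  6P = (9, 8)
  7P = (8, 7)
  8P = (2, 8)
  ... (continuing to 17P)
  17P = O

ord(P) = 17


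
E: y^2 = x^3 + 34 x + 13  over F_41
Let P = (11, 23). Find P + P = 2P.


Doubling: s = (3 x1^2 + a) / (2 y1)
s = (3*11^2 + 34) / (2*23) mod 41 = 22
x3 = s^2 - 2 x1 mod 41 = 22^2 - 2*11 = 11
y3 = s (x1 - x3) - y1 mod 41 = 22 * (11 - 11) - 23 = 18

2P = (11, 18)


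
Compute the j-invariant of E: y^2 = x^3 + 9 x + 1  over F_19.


Delta = -16(4 a^3 + 27 b^2) mod 19 = 13
-1728 * (4 a)^3 = -1728 * (4*9)^3 mod 19 = 11
j = 11 * 13^(-1) mod 19 = 14

j = 14 (mod 19)


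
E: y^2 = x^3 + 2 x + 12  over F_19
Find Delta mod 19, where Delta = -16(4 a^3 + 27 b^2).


4 a^3 + 27 b^2 = 4*2^3 + 27*12^2 = 32 + 3888 = 3920
Delta = -16 * (3920) = -62720
Delta mod 19 = 18

Delta = 18 (mod 19)


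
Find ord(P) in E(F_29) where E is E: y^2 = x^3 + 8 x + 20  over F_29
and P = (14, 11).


Compute successive multiples of P until we hit O:
  1P = (14, 11)
  2P = (8, 25)
  3P = (6, 9)
  4P = (0, 7)
  5P = (21, 16)
  6P = (17, 20)
  7P = (7, 10)
  8P = (24, 0)
  ... (continuing to 16P)
  16P = O

ord(P) = 16


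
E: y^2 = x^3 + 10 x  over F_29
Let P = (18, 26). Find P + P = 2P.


Doubling: s = (3 x1^2 + a) / (2 y1)
s = (3*18^2 + 10) / (2*26) mod 29 = 20
x3 = s^2 - 2 x1 mod 29 = 20^2 - 2*18 = 16
y3 = s (x1 - x3) - y1 mod 29 = 20 * (18 - 16) - 26 = 14

2P = (16, 14)


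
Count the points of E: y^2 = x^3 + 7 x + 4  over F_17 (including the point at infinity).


For each x in F_17, count y with y^2 = x^3 + 7 x + 4 mod 17:
  x = 0: RHS = 4, y in [2, 15]  -> 2 point(s)
  x = 2: RHS = 9, y in [3, 14]  -> 2 point(s)
  x = 3: RHS = 1, y in [1, 16]  -> 2 point(s)
  x = 11: RHS = 1, y in [1, 16]  -> 2 point(s)
  x = 15: RHS = 16, y in [4, 13]  -> 2 point(s)
  x = 16: RHS = 13, y in [8, 9]  -> 2 point(s)
Affine points: 12. Add the point at infinity: total = 13.

#E(F_17) = 13


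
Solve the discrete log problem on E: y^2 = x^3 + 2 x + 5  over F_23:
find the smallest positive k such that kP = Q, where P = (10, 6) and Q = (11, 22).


Enumerate multiples of P until we hit Q = (11, 22):
  1P = (10, 6)
  2P = (16, 4)
  3P = (15, 11)
  4P = (22, 5)
  5P = (18, 10)
  6P = (1, 10)
  7P = (21, 4)
  8P = (8, 2)
  9P = (9, 19)
  10P = (12, 20)
  11P = (4, 13)
  12P = (11, 22)
Match found at i = 12.

k = 12


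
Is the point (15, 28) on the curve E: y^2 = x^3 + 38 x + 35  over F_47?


Check whether y^2 = x^3 + 38 x + 35 (mod 47) for (x, y) = (15, 28).
LHS: y^2 = 28^2 mod 47 = 32
RHS: x^3 + 38 x + 35 = 15^3 + 38*15 + 35 mod 47 = 32
LHS = RHS

Yes, on the curve


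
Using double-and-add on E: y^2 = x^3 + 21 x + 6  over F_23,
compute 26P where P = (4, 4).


k = 26 = 11010_2 (binary, LSB first: 01011)
Double-and-add from P = (4, 4):
  bit 0 = 0: acc unchanged = O
  bit 1 = 1: acc = O + (15, 19) = (15, 19)
  bit 2 = 0: acc unchanged = (15, 19)
  bit 3 = 1: acc = (15, 19) + (3, 2) = (11, 2)
  bit 4 = 1: acc = (11, 2) + (0, 11) = (14, 13)

26P = (14, 13)


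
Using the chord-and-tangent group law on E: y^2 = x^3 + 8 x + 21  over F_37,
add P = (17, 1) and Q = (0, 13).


P != Q, so use the chord formula.
s = (y2 - y1) / (x2 - x1) = (12) / (20) mod 37 = 8
x3 = s^2 - x1 - x2 mod 37 = 8^2 - 17 - 0 = 10
y3 = s (x1 - x3) - y1 mod 37 = 8 * (17 - 10) - 1 = 18

P + Q = (10, 18)


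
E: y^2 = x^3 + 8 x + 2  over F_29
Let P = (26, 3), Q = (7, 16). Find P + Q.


P != Q, so use the chord formula.
s = (y2 - y1) / (x2 - x1) = (13) / (10) mod 29 = 10
x3 = s^2 - x1 - x2 mod 29 = 10^2 - 26 - 7 = 9
y3 = s (x1 - x3) - y1 mod 29 = 10 * (26 - 9) - 3 = 22

P + Q = (9, 22)


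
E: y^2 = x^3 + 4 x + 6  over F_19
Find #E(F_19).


For each x in F_19, count y with y^2 = x^3 + 4 x + 6 mod 19:
  x = 0: RHS = 6, y in [5, 14]  -> 2 point(s)
  x = 1: RHS = 11, y in [7, 12]  -> 2 point(s)
  x = 3: RHS = 7, y in [8, 11]  -> 2 point(s)
  x = 7: RHS = 16, y in [4, 15]  -> 2 point(s)
  x = 9: RHS = 11, y in [7, 12]  -> 2 point(s)
  x = 10: RHS = 1, y in [1, 18]  -> 2 point(s)
  x = 16: RHS = 5, y in [9, 10]  -> 2 point(s)
  x = 17: RHS = 9, y in [3, 16]  -> 2 point(s)
  x = 18: RHS = 1, y in [1, 18]  -> 2 point(s)
Affine points: 18. Add the point at infinity: total = 19.

#E(F_19) = 19


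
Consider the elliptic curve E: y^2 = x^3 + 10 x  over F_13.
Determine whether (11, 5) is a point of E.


Check whether y^2 = x^3 + 10 x + 0 (mod 13) for (x, y) = (11, 5).
LHS: y^2 = 5^2 mod 13 = 12
RHS: x^3 + 10 x + 0 = 11^3 + 10*11 + 0 mod 13 = 11
LHS != RHS

No, not on the curve


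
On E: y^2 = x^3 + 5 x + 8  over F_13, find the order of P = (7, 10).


Compute successive multiples of P until we hit O:
  1P = (7, 10)
  2P = (11, 9)
  3P = (4, 12)
  4P = (1, 12)
  5P = (8, 12)
  6P = (2, 0)
  7P = (8, 1)
  8P = (1, 1)
  ... (continuing to 12P)
  12P = O

ord(P) = 12


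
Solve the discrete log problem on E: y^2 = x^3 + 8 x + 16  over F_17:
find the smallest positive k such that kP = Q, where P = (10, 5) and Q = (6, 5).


Enumerate multiples of P until we hit Q = (6, 5):
  1P = (10, 5)
  2P = (12, 15)
  3P = (3, 13)
  4P = (6, 5)
Match found at i = 4.

k = 4


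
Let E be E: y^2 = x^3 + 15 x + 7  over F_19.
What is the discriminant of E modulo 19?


4 a^3 + 27 b^2 = 4*15^3 + 27*7^2 = 13500 + 1323 = 14823
Delta = -16 * (14823) = -237168
Delta mod 19 = 9

Delta = 9 (mod 19)


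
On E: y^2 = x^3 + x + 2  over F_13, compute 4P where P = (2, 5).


k = 4 = 100_2 (binary, LSB first: 001)
Double-and-add from P = (2, 5):
  bit 0 = 0: acc unchanged = O
  bit 1 = 0: acc unchanged = O
  bit 2 = 1: acc = O + (9, 5) = (9, 5)

4P = (9, 5)


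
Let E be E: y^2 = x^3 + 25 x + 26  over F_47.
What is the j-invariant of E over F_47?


Delta = -16(4 a^3 + 27 b^2) mod 47 = 45
-1728 * (4 a)^3 = -1728 * (4*25)^3 mod 47 = 26
j = 26 * 45^(-1) mod 47 = 34

j = 34 (mod 47)


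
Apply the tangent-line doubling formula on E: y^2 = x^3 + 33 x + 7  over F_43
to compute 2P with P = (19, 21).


Doubling: s = (3 x1^2 + a) / (2 y1)
s = (3*19^2 + 33) / (2*21) mod 43 = 2
x3 = s^2 - 2 x1 mod 43 = 2^2 - 2*19 = 9
y3 = s (x1 - x3) - y1 mod 43 = 2 * (19 - 9) - 21 = 42

2P = (9, 42)


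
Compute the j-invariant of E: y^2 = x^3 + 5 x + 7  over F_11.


Delta = -16(4 a^3 + 27 b^2) mod 11 = 4
-1728 * (4 a)^3 = -1728 * (4*5)^3 mod 11 = 8
j = 8 * 4^(-1) mod 11 = 2

j = 2 (mod 11)


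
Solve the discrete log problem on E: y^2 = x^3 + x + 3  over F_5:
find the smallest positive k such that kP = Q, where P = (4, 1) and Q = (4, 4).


Enumerate multiples of P until we hit Q = (4, 4):
  1P = (4, 1)
  2P = (1, 0)
  3P = (4, 4)
Match found at i = 3.

k = 3


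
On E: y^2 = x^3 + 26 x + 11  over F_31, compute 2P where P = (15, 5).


Doubling: s = (3 x1^2 + a) / (2 y1)
s = (3*15^2 + 26) / (2*5) mod 31 = 5
x3 = s^2 - 2 x1 mod 31 = 5^2 - 2*15 = 26
y3 = s (x1 - x3) - y1 mod 31 = 5 * (15 - 26) - 5 = 2

2P = (26, 2)


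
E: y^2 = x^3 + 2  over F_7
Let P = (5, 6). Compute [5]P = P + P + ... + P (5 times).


k = 5 = 101_2 (binary, LSB first: 101)
Double-and-add from P = (5, 6):
  bit 0 = 1: acc = O + (5, 6) = (5, 6)
  bit 1 = 0: acc unchanged = (5, 6)
  bit 2 = 1: acc = (5, 6) + (5, 6) = (5, 1)

5P = (5, 1)


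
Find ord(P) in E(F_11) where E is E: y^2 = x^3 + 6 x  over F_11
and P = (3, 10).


Compute successive multiples of P until we hit O:
  1P = (3, 10)
  2P = (5, 1)
  3P = (4, 0)
  4P = (5, 10)
  5P = (3, 1)
  6P = O

ord(P) = 6


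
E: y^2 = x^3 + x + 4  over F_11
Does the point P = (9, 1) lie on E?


Check whether y^2 = x^3 + 1 x + 4 (mod 11) for (x, y) = (9, 1).
LHS: y^2 = 1^2 mod 11 = 1
RHS: x^3 + 1 x + 4 = 9^3 + 1*9 + 4 mod 11 = 5
LHS != RHS

No, not on the curve


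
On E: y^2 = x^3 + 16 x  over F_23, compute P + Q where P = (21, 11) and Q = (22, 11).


P != Q, so use the chord formula.
s = (y2 - y1) / (x2 - x1) = (0) / (1) mod 23 = 0
x3 = s^2 - x1 - x2 mod 23 = 0^2 - 21 - 22 = 3
y3 = s (x1 - x3) - y1 mod 23 = 0 * (21 - 3) - 11 = 12

P + Q = (3, 12)


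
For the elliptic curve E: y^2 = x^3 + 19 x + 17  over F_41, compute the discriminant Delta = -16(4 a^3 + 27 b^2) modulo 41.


4 a^3 + 27 b^2 = 4*19^3 + 27*17^2 = 27436 + 7803 = 35239
Delta = -16 * (35239) = -563824
Delta mod 41 = 8

Delta = 8 (mod 41)


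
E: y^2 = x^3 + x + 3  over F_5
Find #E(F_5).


For each x in F_5, count y with y^2 = x^3 + 1 x + 3 mod 5:
  x = 1: RHS = 0, y in [0]  -> 1 point(s)
  x = 4: RHS = 1, y in [1, 4]  -> 2 point(s)
Affine points: 3. Add the point at infinity: total = 4.

#E(F_5) = 4


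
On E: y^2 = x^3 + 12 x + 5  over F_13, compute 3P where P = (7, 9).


k = 3 = 11_2 (binary, LSB first: 11)
Double-and-add from P = (7, 9):
  bit 0 = 1: acc = O + (7, 9) = (7, 9)
  bit 1 = 1: acc = (7, 9) + (3, 9) = (3, 4)

3P = (3, 4)


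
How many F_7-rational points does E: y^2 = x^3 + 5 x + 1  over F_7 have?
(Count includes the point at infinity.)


For each x in F_7, count y with y^2 = x^3 + 5 x + 1 mod 7:
  x = 0: RHS = 1, y in [1, 6]  -> 2 point(s)
  x = 1: RHS = 0, y in [0]  -> 1 point(s)
  x = 3: RHS = 1, y in [1, 6]  -> 2 point(s)
  x = 4: RHS = 1, y in [1, 6]  -> 2 point(s)
  x = 5: RHS = 4, y in [2, 5]  -> 2 point(s)
  x = 6: RHS = 2, y in [3, 4]  -> 2 point(s)
Affine points: 11. Add the point at infinity: total = 12.

#E(F_7) = 12


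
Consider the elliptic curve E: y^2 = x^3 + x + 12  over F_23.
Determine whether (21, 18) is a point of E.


Check whether y^2 = x^3 + 1 x + 12 (mod 23) for (x, y) = (21, 18).
LHS: y^2 = 18^2 mod 23 = 2
RHS: x^3 + 1 x + 12 = 21^3 + 1*21 + 12 mod 23 = 2
LHS = RHS

Yes, on the curve


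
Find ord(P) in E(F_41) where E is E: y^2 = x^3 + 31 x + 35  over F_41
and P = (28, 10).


Compute successive multiples of P until we hit O:
  1P = (28, 10)
  2P = (3, 27)
  3P = (2, 33)
  4P = (19, 12)
  5P = (31, 18)
  6P = (21, 36)
  7P = (15, 12)
  8P = (7, 12)
  ... (continuing to 19P)
  19P = O

ord(P) = 19


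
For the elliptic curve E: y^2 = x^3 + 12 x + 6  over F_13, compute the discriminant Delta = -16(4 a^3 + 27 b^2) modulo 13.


4 a^3 + 27 b^2 = 4*12^3 + 27*6^2 = 6912 + 972 = 7884
Delta = -16 * (7884) = -126144
Delta mod 13 = 8

Delta = 8 (mod 13)


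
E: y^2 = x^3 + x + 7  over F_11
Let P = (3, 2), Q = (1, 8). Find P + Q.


P != Q, so use the chord formula.
s = (y2 - y1) / (x2 - x1) = (6) / (9) mod 11 = 8
x3 = s^2 - x1 - x2 mod 11 = 8^2 - 3 - 1 = 5
y3 = s (x1 - x3) - y1 mod 11 = 8 * (3 - 5) - 2 = 4

P + Q = (5, 4)


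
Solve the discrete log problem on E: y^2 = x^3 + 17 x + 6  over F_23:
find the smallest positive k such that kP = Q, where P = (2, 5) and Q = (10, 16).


Enumerate multiples of P until we hit Q = (10, 16):
  1P = (2, 5)
  2P = (12, 12)
  3P = (18, 16)
  4P = (5, 3)
  5P = (19, 14)
  6P = (10, 7)
  7P = (1, 1)
  8P = (13, 20)
  9P = (11, 12)
  10P = (16, 2)
  11P = (0, 11)
  12P = (7, 10)
  13P = (15, 5)
  14P = (6, 18)
  15P = (4, 0)
  16P = (6, 5)
  17P = (15, 18)
  18P = (7, 13)
  19P = (0, 12)
  20P = (16, 21)
  21P = (11, 11)
  22P = (13, 3)
  23P = (1, 22)
  24P = (10, 16)
Match found at i = 24.

k = 24


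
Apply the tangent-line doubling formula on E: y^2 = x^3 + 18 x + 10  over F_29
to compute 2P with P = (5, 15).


Doubling: s = (3 x1^2 + a) / (2 y1)
s = (3*5^2 + 18) / (2*15) mod 29 = 6
x3 = s^2 - 2 x1 mod 29 = 6^2 - 2*5 = 26
y3 = s (x1 - x3) - y1 mod 29 = 6 * (5 - 26) - 15 = 4

2P = (26, 4)


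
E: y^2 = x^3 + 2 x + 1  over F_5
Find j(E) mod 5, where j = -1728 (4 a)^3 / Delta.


Delta = -16(4 a^3 + 27 b^2) mod 5 = 1
-1728 * (4 a)^3 = -1728 * (4*2)^3 mod 5 = 4
j = 4 * 1^(-1) mod 5 = 4

j = 4 (mod 5)


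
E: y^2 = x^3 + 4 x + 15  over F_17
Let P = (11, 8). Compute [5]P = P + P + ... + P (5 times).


k = 5 = 101_2 (binary, LSB first: 101)
Double-and-add from P = (11, 8):
  bit 0 = 1: acc = O + (11, 8) = (11, 8)
  bit 1 = 0: acc unchanged = (11, 8)
  bit 2 = 1: acc = (11, 8) + (15, 13) = (0, 10)

5P = (0, 10)


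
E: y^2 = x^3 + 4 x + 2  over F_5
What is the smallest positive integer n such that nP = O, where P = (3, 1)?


Compute successive multiples of P until we hit O:
  1P = (3, 1)
  2P = (3, 4)
  3P = O

ord(P) = 3
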